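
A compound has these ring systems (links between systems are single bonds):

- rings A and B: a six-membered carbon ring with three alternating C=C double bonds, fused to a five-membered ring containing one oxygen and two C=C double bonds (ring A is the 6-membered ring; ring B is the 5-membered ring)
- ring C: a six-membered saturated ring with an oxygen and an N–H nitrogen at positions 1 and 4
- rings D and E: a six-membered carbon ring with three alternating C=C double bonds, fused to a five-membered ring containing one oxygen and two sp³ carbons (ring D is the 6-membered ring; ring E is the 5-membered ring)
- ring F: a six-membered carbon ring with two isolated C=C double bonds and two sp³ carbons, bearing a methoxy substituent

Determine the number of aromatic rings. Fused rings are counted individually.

Rings A and B form a fused bicyclic system (with one oxygen) with 9 sp² atoms and 10 π electrons from ring double bonds plus a heteroatom lone pair. 10 = 4(2)+2, so the system is aromatic and both rings count as aromatic (benzofuran).
Ring C has only sp³ atoms, so it is not fully conjugated — not aromatic (morpholine).
Ring D has a continuous p-orbital overlap around the ring; 3 ring double bonds give 6 π electrons. That satisfies 4n+2 with n=1, so ring D is aromatic (benzene ring).
Ring E has two sp³ carbons, so it is not fully conjugated — not aromatic (oxolane ring).
Ring F has two sp³ carbons, so it is not fully conjugated — not aromatic (1,4-cyclohexadiene).
Aromatic: A, B, D. Total: 3.

3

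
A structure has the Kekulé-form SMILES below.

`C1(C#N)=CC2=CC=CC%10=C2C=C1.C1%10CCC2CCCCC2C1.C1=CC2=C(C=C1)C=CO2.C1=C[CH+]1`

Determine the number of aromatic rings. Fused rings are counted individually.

The SMILES encodes two fused six-membered carbon rings, each with three alternating C=C double bonds; two fused six-membered saturated carbon rings; a six-membered carbon ring with three alternating C=C double bonds, fused to a five-membered ring containing one oxygen and two C=C double bonds; a three-membered all-carbon ring bearing a positive charge on one carbon, with one C=C double bond.
The fused 6/6-membered bicyclic is a single π system with 10 sp² atoms and 10 π electrons from ring double bonds. 10 = 4(2)+2, so the system is aromatic and both rings count as aromatic (naphthalene).
The 6-membered ring has only sp³ atoms, so it is not fully conjugated — not aromatic (cyclohexane ring).
The second 6-membered ring has only sp³ atoms, so it is not fully conjugated — not aromatic (cyclohexane ring).
The fused 6/5-membered bicyclic (with one oxygen) is a single π system with 9 sp² atoms and 10 π electrons from ring double bonds plus a heteroatom lone pair. 10 = 4(2)+2, so the system is aromatic and both rings count as aromatic (benzofuran).
The 3-membered ring has a continuous p-orbital overlap around the ring; 1 ring double bond (2 π electrons) plus the carbocation's empty p orbital (0, but keeps the ring conjugated) give 2 π electrons. Since 2 = 4n+2 (n=0), it is aromatic (cyclopropenyl cation).
5 of the 7 rings are aromatic. Total: 5.

5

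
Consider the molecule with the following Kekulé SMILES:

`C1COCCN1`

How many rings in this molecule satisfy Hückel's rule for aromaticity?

The SMILES encodes a six-membered saturated ring with an oxygen and an N–H nitrogen at positions 1 and 4.
The 6-membered ring with one oxygen and one N–H (1,4) has only sp³ atoms, so it is not fully conjugated — not aromatic (morpholine).

0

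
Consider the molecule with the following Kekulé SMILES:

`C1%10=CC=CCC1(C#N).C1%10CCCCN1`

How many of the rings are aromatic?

0

The SMILES encodes a six-membered carbon ring with two conjugated C=C double bonds and two sp³ carbons; a six-membered saturated ring of five carbons and one N–H nitrogen.
The 6-membered ring has two sp³ carbons, so it is not fully conjugated — not aromatic (1,3-cyclohexadiene).
The 6-membered ring with one N–H has only sp³ atoms, so it is not fully conjugated — not aromatic (piperidine).
None of the rings are aromatic. Total: 0.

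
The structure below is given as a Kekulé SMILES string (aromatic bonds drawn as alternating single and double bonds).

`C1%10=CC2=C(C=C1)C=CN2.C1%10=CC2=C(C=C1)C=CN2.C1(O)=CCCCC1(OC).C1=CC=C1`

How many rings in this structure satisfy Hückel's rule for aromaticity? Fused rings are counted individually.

The SMILES encodes a six-membered carbon ring with three alternating C=C double bonds, fused to a five-membered ring containing one N–H nitrogen and two C=C double bonds; a six-membered carbon ring with three alternating C=C double bonds, fused to a five-membered ring containing one N–H nitrogen and two C=C double bonds; a six-membered carbon ring with one C=C double bond; a four-membered carbon ring with two alternating C=C double bonds.
The fused 6/5-membered bicyclic (with one N–H) is a single π system with 9 sp² atoms and 10 π electrons from ring double bonds plus a heteroatom lone pair. 10 = 4(2)+2, so the system is aromatic and both rings count as aromatic (indole).
The fused 6/5-membered bicyclic (with one N–H) is a single π system with 9 sp² atoms and 10 π electrons from ring double bonds plus a heteroatom lone pair. 10 = 4(2)+2, so the system is aromatic and both rings count as aromatic (indole).
The 6-membered ring has four sp³ carbons, so it is not fully conjugated — not aromatic (cyclohexene).
The 4-membered ring has only sp² ring atoms; a planar conformation would have a fully conjugated π system of 4 electrons. But 4 = 4(1), which is 4n not 4n+2, so it is not aromatic (cyclobutadiene) — cyclobutadiene is antiaromatic and distorts to a rectangle.
4 of the 6 rings are aromatic. Total: 4.

4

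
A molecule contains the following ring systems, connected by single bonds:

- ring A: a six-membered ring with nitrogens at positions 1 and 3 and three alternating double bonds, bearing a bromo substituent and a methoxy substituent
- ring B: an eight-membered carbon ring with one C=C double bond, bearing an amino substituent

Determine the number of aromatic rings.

1

Ring A has a continuous p-orbital overlap around the ring; 3 ring double bonds give 6 π electrons. 6 = 4(1)+2, so ring A is aromatic (pyrimidine).
Ring B has six sp³ carbons, so it is not fully conjugated — not aromatic (cyclooctene).
Aromatic: A. Total: 1.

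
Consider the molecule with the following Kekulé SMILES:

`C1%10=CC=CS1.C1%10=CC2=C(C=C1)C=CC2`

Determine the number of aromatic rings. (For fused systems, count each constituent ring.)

The SMILES encodes a five-membered ring of four carbons and one sulfur, with two C=C double bonds; a six-membered carbon ring with three alternating C=C double bonds, fused to a five-membered carbon ring containing one C=C double bond and one sp³ carbon.
The 5-membered ring with one sulfur is planar and fully conjugated; 2 ring double bonds (4 π electrons) plus a heteroatom lone pair (2) give 6 π electrons. 6 = 4(1)+2, so it is aromatic (thiophene).
The 6-membered ring is planar and fully conjugated; 3 ring double bonds give 6 π electrons. Since 6 = 4n+2 (n=1), it is aromatic (benzene ring).
The 5-membered ring has one sp³ carbon, so it is not fully conjugated — not aromatic (cyclopentene ring).
2 of the 3 rings are aromatic. Total: 2.

2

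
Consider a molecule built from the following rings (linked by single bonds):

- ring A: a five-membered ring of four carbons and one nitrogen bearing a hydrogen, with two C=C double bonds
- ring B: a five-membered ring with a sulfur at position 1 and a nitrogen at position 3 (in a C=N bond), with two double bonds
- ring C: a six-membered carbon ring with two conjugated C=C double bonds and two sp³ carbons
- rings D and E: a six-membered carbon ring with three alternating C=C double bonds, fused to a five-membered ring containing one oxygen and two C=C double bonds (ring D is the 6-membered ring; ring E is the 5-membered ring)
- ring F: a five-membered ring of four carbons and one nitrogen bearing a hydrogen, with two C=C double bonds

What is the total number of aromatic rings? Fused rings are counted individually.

5

Ring A has a continuous p-orbital overlap around the ring; 2 ring double bonds (4 π electrons) plus a heteroatom lone pair (2) give 6 π electrons. 6 = 4(1)+2, so ring A is aromatic (pyrrole).
Ring B has a continuous p-orbital overlap around the ring; 2 ring double bonds (4 π electrons) plus a heteroatom lone pair (2) give 6 π electrons. 6 = 4(1)+2, so ring B is aromatic (thiazole).
Ring C has two sp³ carbons, so it is not fully conjugated — not aromatic (1,3-cyclohexadiene).
Rings D and E form a fused bicyclic system (with one oxygen) with 9 sp² atoms and 10 π electrons from ring double bonds plus a heteroatom lone pair. 10 = 4(2)+2, so the system is aromatic and both rings count as aromatic (benzofuran).
Ring F is planar and fully conjugated; 2 ring double bonds (4 π electrons) plus a heteroatom lone pair (2) give 6 π electrons. 6 = 4(1)+2, so ring F is aromatic (pyrrole).
Aromatic: A, B, D, E, F. Total: 5.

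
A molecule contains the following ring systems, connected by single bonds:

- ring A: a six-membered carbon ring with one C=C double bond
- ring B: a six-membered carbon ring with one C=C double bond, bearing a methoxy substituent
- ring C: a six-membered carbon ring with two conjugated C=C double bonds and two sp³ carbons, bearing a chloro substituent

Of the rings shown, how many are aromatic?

0

Ring A has four sp³ carbons, so it is not fully conjugated — not aromatic (cyclohexene).
Ring B has four sp³ carbons, so it is not fully conjugated — not aromatic (cyclohexene).
Ring C has two sp³ carbons, so it is not fully conjugated — not aromatic (1,3-cyclohexadiene).
No ring is aromatic. Total: 0.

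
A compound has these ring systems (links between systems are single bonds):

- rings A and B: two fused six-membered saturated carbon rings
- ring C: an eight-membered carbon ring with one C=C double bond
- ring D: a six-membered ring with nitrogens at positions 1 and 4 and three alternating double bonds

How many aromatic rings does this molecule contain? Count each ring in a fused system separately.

1

Ring A has only sp³ atoms, so it is not fully conjugated — not aromatic (cyclohexane ring).
Ring B has only sp³ atoms, so it is not fully conjugated — not aromatic (cyclohexane ring).
Ring C has six sp³ carbons, so it is not fully conjugated — not aromatic (cyclooctene).
Ring D is fully conjugated (every ring atom contributes a p orbital); 3 ring double bonds give 6 π electrons. That satisfies 4n+2 with n=1, so ring D is aromatic (pyrazine).
Aromatic: D. Total: 1.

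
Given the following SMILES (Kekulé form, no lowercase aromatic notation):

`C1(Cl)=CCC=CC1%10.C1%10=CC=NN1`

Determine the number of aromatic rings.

The SMILES encodes a six-membered carbon ring with two isolated C=C double bonds and two sp³ carbons; a five-membered ring with two adjacent nitrogens (one bearing H, one in a double bond) and two double bonds.
The 6-membered ring has two sp³ carbons, so it is not fully conjugated — not aromatic (1,4-cyclohexadiene).
The 5-membered ring with two adjacent nitrogens (one N–H, one =N–) is planar and fully conjugated; 2 ring double bonds (4 π electrons) plus a heteroatom lone pair (2) give 6 π electrons. That satisfies 4n+2 with n=1, so it is aromatic (pyrazole).
1 of the 2 rings is aromatic. Total: 1.

1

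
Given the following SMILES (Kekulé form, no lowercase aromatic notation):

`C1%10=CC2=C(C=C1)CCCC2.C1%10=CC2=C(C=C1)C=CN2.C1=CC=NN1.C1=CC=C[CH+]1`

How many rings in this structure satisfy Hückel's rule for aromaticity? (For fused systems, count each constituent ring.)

The SMILES encodes a six-membered carbon ring with three alternating C=C double bonds, fused to a saturated six-membered carbon ring; a six-membered carbon ring with three alternating C=C double bonds, fused to a five-membered ring containing one N–H nitrogen and two C=C double bonds; a five-membered ring with two adjacent nitrogens (one bearing H, one in a double bond) and two double bonds; a five-membered all-carbon ring bearing a positive charge on one carbon, with two C=C double bonds.
The 6-membered ring is fully conjugated (every ring atom contributes a p orbital); 3 ring double bonds give 6 π electrons. Since 6 = 4n+2 (n=1), it is aromatic (benzene ring).
The second 6-membered ring has four sp³ carbons, so it is not fully conjugated — not aromatic (cyclohexane ring).
The fused 6/5-membered bicyclic (with one N–H) is a single π system with 9 sp² atoms and 10 π electrons from ring double bonds plus a heteroatom lone pair. 10 = 4(2)+2, so the system is aromatic and both rings count as aromatic (indole).
The 5-membered ring with two adjacent nitrogens (one N–H, one =N–) has a continuous p-orbital overlap around the ring; 2 ring double bonds (4 π electrons) plus a heteroatom lone pair (2) give 6 π electrons. Since 6 = 4n+2 (n=1), it is aromatic (pyrazole).
The 5-membered ring has only sp² ring atoms; a planar conformation would have a fully conjugated π system of 4 electrons. But 4 = 4(1), which is 4n not 4n+2, so it is not aromatic (cyclopentadienyl cation).
4 of the 6 rings are aromatic. Total: 4.

4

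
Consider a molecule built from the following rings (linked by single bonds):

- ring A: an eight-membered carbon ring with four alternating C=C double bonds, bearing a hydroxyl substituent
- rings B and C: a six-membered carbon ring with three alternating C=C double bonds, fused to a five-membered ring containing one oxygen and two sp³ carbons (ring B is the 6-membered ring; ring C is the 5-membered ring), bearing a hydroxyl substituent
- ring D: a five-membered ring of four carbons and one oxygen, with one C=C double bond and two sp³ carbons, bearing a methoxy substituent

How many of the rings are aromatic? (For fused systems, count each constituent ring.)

Ring A has only sp² ring atoms; a planar conformation would have a fully conjugated π system of 8 electrons. But 8 = 4(2), which is 4n not 4n+2, so ring A is not aromatic (cyclooctatetraene) — cyclooctatetraene distorts into a non-planar tub to avoid antiaromaticity.
Ring B has a continuous p-orbital overlap around the ring; 3 ring double bonds give 6 π electrons. That satisfies 4n+2 with n=1, so ring B is aromatic (benzene ring).
Ring C has two sp³ carbons, so it is not fully conjugated — not aromatic (oxolane ring).
Ring D has two sp³ carbons, so it is not fully conjugated — not aromatic (2,3-dihydrofuran).
Aromatic: B. Total: 1.

1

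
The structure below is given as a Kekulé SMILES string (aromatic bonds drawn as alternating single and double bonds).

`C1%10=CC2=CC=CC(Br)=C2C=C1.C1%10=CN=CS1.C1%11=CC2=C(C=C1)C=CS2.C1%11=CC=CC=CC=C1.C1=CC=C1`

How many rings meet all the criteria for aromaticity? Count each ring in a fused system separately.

5

The SMILES encodes two fused six-membered carbon rings, each with three alternating C=C double bonds; a five-membered ring with a sulfur at position 1 and a nitrogen at position 3 (in a C=N bond), with two double bonds; a six-membered carbon ring with three alternating C=C double bonds, fused to a five-membered ring containing one sulfur and two C=C double bonds; an eight-membered carbon ring with four alternating C=C double bonds; a four-membered carbon ring with two alternating C=C double bonds.
The fused 6/6-membered bicyclic is a single π system with 10 sp² atoms and 10 π electrons from ring double bonds. 10 = 4(2)+2, so the system is aromatic and both rings count as aromatic (naphthalene).
The 5-membered ring with one sulfur and one =N– is planar and fully conjugated; 2 ring double bonds (4 π electrons) plus a heteroatom lone pair (2) give 6 π electrons. That satisfies 4n+2 with n=1, so it is aromatic (thiazole).
The fused 6/5-membered bicyclic (with one sulfur) is a single π system with 9 sp² atoms and 10 π electrons from ring double bonds plus a heteroatom lone pair. 10 = 4(2)+2, so the system is aromatic and both rings count as aromatic (benzothiophene).
The 8-membered ring has only sp² ring atoms; a planar conformation would have a fully conjugated π system of 8 electrons. But 8 = 4(2), which is 4n not 4n+2, so it is not aromatic (cyclooctatetraene) — cyclooctatetraene distorts into a non-planar tub to avoid antiaromaticity.
The 4-membered ring has only sp² ring atoms; a planar conformation would have a fully conjugated π system of 4 electrons. But 4 = 4(1), which is 4n not 4n+2, so it is not aromatic (cyclobutadiene) — cyclobutadiene is antiaromatic and distorts to a rectangle.
5 of the 7 rings are aromatic. Total: 5.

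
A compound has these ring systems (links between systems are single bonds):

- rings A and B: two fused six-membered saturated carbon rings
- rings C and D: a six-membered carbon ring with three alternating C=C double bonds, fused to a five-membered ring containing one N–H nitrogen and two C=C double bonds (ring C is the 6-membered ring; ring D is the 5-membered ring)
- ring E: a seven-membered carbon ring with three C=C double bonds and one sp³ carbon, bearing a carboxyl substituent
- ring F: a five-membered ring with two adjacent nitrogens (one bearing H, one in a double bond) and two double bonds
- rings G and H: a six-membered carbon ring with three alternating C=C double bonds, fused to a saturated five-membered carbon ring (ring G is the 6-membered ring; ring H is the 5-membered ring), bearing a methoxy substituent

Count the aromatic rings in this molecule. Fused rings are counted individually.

Ring A has only sp³ atoms, so it is not fully conjugated — not aromatic (cyclohexane ring).
Ring B has only sp³ atoms, so it is not fully conjugated — not aromatic (cyclohexane ring).
Rings C and D form a fused bicyclic system (with one N–H) with 9 sp² atoms and 10 π electrons from ring double bonds plus a heteroatom lone pair. 10 = 4(2)+2, so the system is aromatic and both rings count as aromatic (indole).
Ring E has one sp³ carbon, so it is not fully conjugated — not aromatic (cycloheptatriene).
Ring F is planar and fully conjugated; 2 ring double bonds (4 π electrons) plus a heteroatom lone pair (2) give 6 π electrons. Since 6 = 4n+2 (n=1), ring F is aromatic (pyrazole).
Ring G is planar and fully conjugated; 3 ring double bonds give 6 π electrons. 6 = 4(1)+2, so ring G is aromatic (benzene ring).
Ring H has three sp³ carbons, so it is not fully conjugated — not aromatic (cyclopentane ring).
Aromatic: C, D, F, G. Total: 4.

4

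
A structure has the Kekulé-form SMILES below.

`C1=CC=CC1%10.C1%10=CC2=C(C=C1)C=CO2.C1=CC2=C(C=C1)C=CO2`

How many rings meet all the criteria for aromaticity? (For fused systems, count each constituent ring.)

The SMILES encodes a five-membered carbon ring with two conjugated C=C double bonds and one sp³ carbon; a six-membered carbon ring with three alternating C=C double bonds, fused to a five-membered ring containing one oxygen and two C=C double bonds; a six-membered carbon ring with three alternating C=C double bonds, fused to a five-membered ring containing one oxygen and two C=C double bonds.
The 5-membered ring has one sp³ carbon, so it is not fully conjugated — not aromatic (cyclopentadiene).
The fused 6/5-membered bicyclic (with one oxygen) is a single π system with 9 sp² atoms and 10 π electrons from ring double bonds plus a heteroatom lone pair. 10 = 4(2)+2, so the system is aromatic and both rings count as aromatic (benzofuran).
The fused 6/5-membered bicyclic (with one oxygen) is a single π system with 9 sp² atoms and 10 π electrons from ring double bonds plus a heteroatom lone pair. 10 = 4(2)+2, so the system is aromatic and both rings count as aromatic (benzofuran).
4 of the 5 rings are aromatic. Total: 4.

4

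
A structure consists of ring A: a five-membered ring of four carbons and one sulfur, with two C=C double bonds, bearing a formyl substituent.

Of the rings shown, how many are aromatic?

Ring A is fully conjugated (every ring atom contributes a p orbital); 2 ring double bonds (4 π electrons) plus a heteroatom lone pair (2) give 6 π electrons. That satisfies 4n+2 with n=1, so ring A is aromatic (thiophene).

1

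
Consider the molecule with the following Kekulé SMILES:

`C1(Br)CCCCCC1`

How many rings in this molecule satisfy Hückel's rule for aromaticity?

The SMILES encodes a seven-membered saturated carbon ring.
The 7-membered ring has only sp³ atoms, so it is not fully conjugated — not aromatic (cycloheptane).

0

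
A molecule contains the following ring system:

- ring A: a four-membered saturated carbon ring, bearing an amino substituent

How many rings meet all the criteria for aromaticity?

Ring A has only sp³ atoms, so it is not fully conjugated — not aromatic (cyclobutane).

0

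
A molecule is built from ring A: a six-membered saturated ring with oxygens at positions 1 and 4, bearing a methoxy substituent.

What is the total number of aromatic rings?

0

Ring A has only sp³ atoms, so it is not fully conjugated — not aromatic (1,4-dioxane).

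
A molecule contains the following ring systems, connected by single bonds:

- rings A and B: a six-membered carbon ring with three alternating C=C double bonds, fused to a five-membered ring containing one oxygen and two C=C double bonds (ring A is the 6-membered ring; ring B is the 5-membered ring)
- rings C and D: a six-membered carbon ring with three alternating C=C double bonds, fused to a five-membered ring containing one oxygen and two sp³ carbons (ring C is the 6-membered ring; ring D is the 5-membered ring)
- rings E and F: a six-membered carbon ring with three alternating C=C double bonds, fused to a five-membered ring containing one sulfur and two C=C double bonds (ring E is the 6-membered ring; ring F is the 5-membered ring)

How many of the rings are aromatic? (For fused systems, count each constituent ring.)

5

Rings A and B form a fused bicyclic system (with one oxygen) with 9 sp² atoms and 10 π electrons from ring double bonds plus a heteroatom lone pair. 10 = 4(2)+2, so the system is aromatic and both rings count as aromatic (benzofuran).
Ring C is planar and fully conjugated; 3 ring double bonds give 6 π electrons. Since 6 = 4n+2 (n=1), ring C is aromatic (benzene ring).
Ring D has two sp³ carbons, so it is not fully conjugated — not aromatic (oxolane ring).
Rings E and F form a fused bicyclic system (with one sulfur) with 9 sp² atoms and 10 π electrons from ring double bonds plus a heteroatom lone pair. 10 = 4(2)+2, so the system is aromatic and both rings count as aromatic (benzothiophene).
Aromatic: A, B, C, E, F. Total: 5.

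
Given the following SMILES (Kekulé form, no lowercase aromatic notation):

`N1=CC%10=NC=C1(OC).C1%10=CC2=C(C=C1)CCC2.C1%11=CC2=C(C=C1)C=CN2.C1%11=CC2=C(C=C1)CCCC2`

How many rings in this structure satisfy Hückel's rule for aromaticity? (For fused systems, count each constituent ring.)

The SMILES encodes a six-membered ring with nitrogens at positions 1 and 4 and three alternating double bonds; a six-membered carbon ring with three alternating C=C double bonds, fused to a saturated five-membered carbon ring; a six-membered carbon ring with three alternating C=C double bonds, fused to a five-membered ring containing one N–H nitrogen and two C=C double bonds; a six-membered carbon ring with three alternating C=C double bonds, fused to a saturated six-membered carbon ring.
The 6-membered ring with two nitrogens (1,4) is planar and fully conjugated; 3 ring double bonds give 6 π electrons. 6 = 4(1)+2, so it is aromatic (pyrazine).
The 6-membered ring is planar and fully conjugated; 3 ring double bonds give 6 π electrons. 6 = 4(1)+2, so it is aromatic (benzene ring).
The 5-membered ring has three sp³ carbons, so it is not fully conjugated — not aromatic (cyclopentane ring).
The fused 6/5-membered bicyclic (with one N–H) is a single π system with 9 sp² atoms and 10 π electrons from ring double bonds plus a heteroatom lone pair. 10 = 4(2)+2, so the system is aromatic and both rings count as aromatic (indole).
The second 6-membered ring is fully conjugated (every ring atom contributes a p orbital); 3 ring double bonds give 6 π electrons. Since 6 = 4n+2 (n=1), it is aromatic (benzene ring).
The third 6-membered ring has four sp³ carbons, so it is not fully conjugated — not aromatic (cyclohexane ring).
5 of the 7 rings are aromatic. Total: 5.

5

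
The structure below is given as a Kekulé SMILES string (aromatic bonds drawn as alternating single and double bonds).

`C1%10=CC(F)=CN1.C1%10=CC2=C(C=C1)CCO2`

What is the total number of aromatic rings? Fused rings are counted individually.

2

The SMILES encodes a five-membered ring of four carbons and one nitrogen bearing a hydrogen, with two C=C double bonds; a six-membered carbon ring with three alternating C=C double bonds, fused to a five-membered ring containing one oxygen and two sp³ carbons.
The 5-membered ring with one N–H is fully conjugated (every ring atom contributes a p orbital); 2 ring double bonds (4 π electrons) plus a heteroatom lone pair (2) give 6 π electrons. That satisfies 4n+2 with n=1, so it is aromatic (pyrrole).
The 6-membered ring has a continuous p-orbital overlap around the ring; 3 ring double bonds give 6 π electrons. That satisfies 4n+2 with n=1, so it is aromatic (benzene ring).
The 5-membered ring with one oxygen has two sp³ carbons, so it is not fully conjugated — not aromatic (oxolane ring).
2 of the 3 rings are aromatic. Total: 2.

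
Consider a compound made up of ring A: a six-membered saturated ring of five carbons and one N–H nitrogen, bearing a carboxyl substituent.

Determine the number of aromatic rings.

Ring A has only sp³ atoms, so it is not fully conjugated — not aromatic (piperidine).

0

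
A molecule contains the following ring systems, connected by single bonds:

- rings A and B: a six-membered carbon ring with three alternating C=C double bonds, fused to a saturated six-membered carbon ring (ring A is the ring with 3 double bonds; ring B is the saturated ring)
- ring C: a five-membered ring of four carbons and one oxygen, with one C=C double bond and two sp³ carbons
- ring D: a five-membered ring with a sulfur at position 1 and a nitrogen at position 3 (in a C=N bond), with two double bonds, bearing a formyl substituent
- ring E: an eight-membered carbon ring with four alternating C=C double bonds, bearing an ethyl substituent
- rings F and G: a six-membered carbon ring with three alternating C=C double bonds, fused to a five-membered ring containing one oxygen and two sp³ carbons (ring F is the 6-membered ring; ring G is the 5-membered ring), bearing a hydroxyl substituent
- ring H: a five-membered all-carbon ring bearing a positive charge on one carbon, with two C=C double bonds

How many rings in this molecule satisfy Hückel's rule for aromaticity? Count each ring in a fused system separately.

Ring A is planar and fully conjugated; 3 ring double bonds give 6 π electrons. Since 6 = 4n+2 (n=1), ring A is aromatic (benzene ring).
Ring B has four sp³ carbons, so it is not fully conjugated — not aromatic (cyclohexane ring).
Ring C has two sp³ carbons, so it is not fully conjugated — not aromatic (2,3-dihydrofuran).
Ring D has a continuous p-orbital overlap around the ring; 2 ring double bonds (4 π electrons) plus a heteroatom lone pair (2) give 6 π electrons. 6 = 4(1)+2, so ring D is aromatic (thiazole).
Ring E has only sp² ring atoms; a planar conformation would have a fully conjugated π system of 8 electrons. But 8 = 4(2), which is 4n not 4n+2, so ring E is not aromatic (cyclooctatetraene) — cyclooctatetraene distorts into a non-planar tub to avoid antiaromaticity.
Ring F is planar and fully conjugated; 3 ring double bonds give 6 π electrons. Since 6 = 4n+2 (n=1), ring F is aromatic (benzene ring).
Ring G has two sp³ carbons, so it is not fully conjugated — not aromatic (oxolane ring).
Ring H has only sp² ring atoms; a planar conformation would have a fully conjugated π system of 4 electrons. But 4 = 4(1), which is 4n not 4n+2, so ring H is not aromatic (cyclopentadienyl cation).
Aromatic: A, D, F. Total: 3.

3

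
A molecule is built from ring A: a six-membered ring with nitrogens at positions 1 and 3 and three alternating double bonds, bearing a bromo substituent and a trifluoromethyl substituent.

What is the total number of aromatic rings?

Ring A is fully conjugated (every ring atom contributes a p orbital); 3 ring double bonds give 6 π electrons. 6 = 4(1)+2, so ring A is aromatic (pyrimidine).

1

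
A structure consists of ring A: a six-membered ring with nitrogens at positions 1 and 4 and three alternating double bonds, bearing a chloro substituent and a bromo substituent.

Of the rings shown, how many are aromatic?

Ring A has a continuous p-orbital overlap around the ring; 3 ring double bonds give 6 π electrons. That satisfies 4n+2 with n=1, so ring A is aromatic (pyrazine).

1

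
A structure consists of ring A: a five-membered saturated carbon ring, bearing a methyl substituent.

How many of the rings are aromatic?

Ring A has only sp³ atoms, so it is not fully conjugated — not aromatic (cyclopentane).

0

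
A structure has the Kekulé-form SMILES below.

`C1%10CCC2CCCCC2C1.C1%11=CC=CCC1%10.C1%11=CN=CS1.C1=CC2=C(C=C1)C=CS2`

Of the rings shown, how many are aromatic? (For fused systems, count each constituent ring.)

The SMILES encodes two fused six-membered saturated carbon rings; a six-membered carbon ring with two conjugated C=C double bonds and two sp³ carbons; a five-membered ring with a sulfur at position 1 and a nitrogen at position 3 (in a C=N bond), with two double bonds; a six-membered carbon ring with three alternating C=C double bonds, fused to a five-membered ring containing one sulfur and two C=C double bonds.
The 6-membered ring has only sp³ atoms, so it is not fully conjugated — not aromatic (cyclohexane ring).
The second 6-membered ring has only sp³ atoms, so it is not fully conjugated — not aromatic (cyclohexane ring).
The third 6-membered ring has two sp³ carbons, so it is not fully conjugated — not aromatic (1,3-cyclohexadiene).
The 5-membered ring with one sulfur and one =N– is planar and fully conjugated; 2 ring double bonds (4 π electrons) plus a heteroatom lone pair (2) give 6 π electrons. Since 6 = 4n+2 (n=1), it is aromatic (thiazole).
The fused 6/5-membered bicyclic (with one sulfur) is a single π system with 9 sp² atoms and 10 π electrons from ring double bonds plus a heteroatom lone pair. 10 = 4(2)+2, so the system is aromatic and both rings count as aromatic (benzothiophene).
3 of the 6 rings are aromatic. Total: 3.

3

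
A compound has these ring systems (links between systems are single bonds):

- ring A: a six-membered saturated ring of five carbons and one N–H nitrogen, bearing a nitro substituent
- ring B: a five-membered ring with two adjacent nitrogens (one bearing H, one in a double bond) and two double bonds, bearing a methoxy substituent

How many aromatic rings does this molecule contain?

1

Ring A has only sp³ atoms, so it is not fully conjugated — not aromatic (piperidine).
Ring B is fully conjugated (every ring atom contributes a p orbital); 2 ring double bonds (4 π electrons) plus a heteroatom lone pair (2) give 6 π electrons. That satisfies 4n+2 with n=1, so ring B is aromatic (pyrazole).
Aromatic: B. Total: 1.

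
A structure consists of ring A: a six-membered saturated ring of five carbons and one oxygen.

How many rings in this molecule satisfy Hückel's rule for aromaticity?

0

Ring A has only sp³ atoms, so it is not fully conjugated — not aromatic (tetrahydropyran).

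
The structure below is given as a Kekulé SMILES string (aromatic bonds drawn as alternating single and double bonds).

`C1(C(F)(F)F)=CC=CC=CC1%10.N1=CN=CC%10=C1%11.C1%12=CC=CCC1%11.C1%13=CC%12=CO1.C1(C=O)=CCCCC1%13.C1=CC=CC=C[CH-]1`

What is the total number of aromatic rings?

2

The SMILES encodes a seven-membered carbon ring with three C=C double bonds and one sp³ carbon; a six-membered ring with nitrogens at positions 1 and 3 and three alternating double bonds; a six-membered carbon ring with two conjugated C=C double bonds and two sp³ carbons; a five-membered ring of four carbons and one oxygen, with two C=C double bonds; a six-membered carbon ring with one C=C double bond; a seven-membered all-carbon ring bearing a negative charge on one carbon, with three C=C double bonds.
The 7-membered ring has one sp³ carbon, so it is not fully conjugated — not aromatic (cycloheptatriene).
The 6-membered ring with two nitrogens (1,3) is planar and fully conjugated; 3 ring double bonds give 6 π electrons. Since 6 = 4n+2 (n=1), it is aromatic (pyrimidine).
The 6-membered ring has two sp³ carbons, so it is not fully conjugated — not aromatic (1,3-cyclohexadiene).
The 5-membered ring with one oxygen is planar and fully conjugated; 2 ring double bonds (4 π electrons) plus a heteroatom lone pair (2) give 6 π electrons. That satisfies 4n+2 with n=1, so it is aromatic (furan).
The second 6-membered ring has four sp³ carbons, so it is not fully conjugated — not aromatic (cyclohexene).
The second 7-membered ring has only sp² ring atoms; a planar conformation would have a fully conjugated π system of 8 electrons. But 8 = 4(2), which is 4n not 4n+2, so it is not aromatic (cycloheptatrienyl anion).
2 of the 6 rings are aromatic. Total: 2.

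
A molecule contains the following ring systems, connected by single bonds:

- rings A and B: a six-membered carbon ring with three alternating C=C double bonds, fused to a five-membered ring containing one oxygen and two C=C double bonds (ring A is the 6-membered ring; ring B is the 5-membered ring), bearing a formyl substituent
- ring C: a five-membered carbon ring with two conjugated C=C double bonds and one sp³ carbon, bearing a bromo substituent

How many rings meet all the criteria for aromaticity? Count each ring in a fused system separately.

Rings A and B form a fused bicyclic system (with one oxygen) with 9 sp² atoms and 10 π electrons from ring double bonds plus a heteroatom lone pair. 10 = 4(2)+2, so the system is aromatic and both rings count as aromatic (benzofuran).
Ring C has one sp³ carbon, so it is not fully conjugated — not aromatic (cyclopentadiene).
Aromatic: A, B. Total: 2.

2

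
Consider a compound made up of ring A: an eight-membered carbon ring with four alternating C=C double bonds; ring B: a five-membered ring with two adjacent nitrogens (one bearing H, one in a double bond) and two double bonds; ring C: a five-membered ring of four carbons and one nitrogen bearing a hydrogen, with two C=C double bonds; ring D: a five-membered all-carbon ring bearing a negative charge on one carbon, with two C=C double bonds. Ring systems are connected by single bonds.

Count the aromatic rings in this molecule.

Ring A has only sp² ring atoms; a planar conformation would have a fully conjugated π system of 8 electrons. But 8 = 4(2), which is 4n not 4n+2, so ring A is not aromatic (cyclooctatetraene) — cyclooctatetraene distorts into a non-planar tub to avoid antiaromaticity.
Ring B has a continuous p-orbital overlap around the ring; 2 ring double bonds (4 π electrons) plus a heteroatom lone pair (2) give 6 π electrons. 6 = 4(1)+2, so ring B is aromatic (pyrazole).
Ring C has a continuous p-orbital overlap around the ring; 2 ring double bonds (4 π electrons) plus a heteroatom lone pair (2) give 6 π electrons. 6 = 4(1)+2, so ring C is aromatic (pyrrole).
Ring D is planar and fully conjugated; 2 ring double bonds (4 π electrons) plus the carbanion lone pair (2) give 6 π electrons. That satisfies 4n+2 with n=1, so ring D is aromatic (cyclopentadienyl anion).
Aromatic: B, C, D. Total: 3.

3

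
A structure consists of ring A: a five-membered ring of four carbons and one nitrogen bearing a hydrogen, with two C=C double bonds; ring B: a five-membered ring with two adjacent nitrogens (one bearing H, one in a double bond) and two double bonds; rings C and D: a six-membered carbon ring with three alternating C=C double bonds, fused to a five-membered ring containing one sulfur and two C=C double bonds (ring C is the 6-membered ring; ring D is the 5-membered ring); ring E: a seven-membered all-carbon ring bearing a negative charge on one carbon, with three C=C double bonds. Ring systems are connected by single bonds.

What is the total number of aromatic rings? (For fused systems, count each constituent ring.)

4

Ring A is fully conjugated (every ring atom contributes a p orbital); 2 ring double bonds (4 π electrons) plus a heteroatom lone pair (2) give 6 π electrons. Since 6 = 4n+2 (n=1), ring A is aromatic (pyrrole).
Ring B has a continuous p-orbital overlap around the ring; 2 ring double bonds (4 π electrons) plus a heteroatom lone pair (2) give 6 π electrons. Since 6 = 4n+2 (n=1), ring B is aromatic (pyrazole).
Rings C and D form a fused bicyclic system (with one sulfur) with 9 sp² atoms and 10 π electrons from ring double bonds plus a heteroatom lone pair. 10 = 4(2)+2, so the system is aromatic and both rings count as aromatic (benzothiophene).
Ring E has only sp² ring atoms; a planar conformation would have a fully conjugated π system of 8 electrons. But 8 = 4(2), which is 4n not 4n+2, so ring E is not aromatic (cycloheptatrienyl anion).
Aromatic: A, B, C, D. Total: 4.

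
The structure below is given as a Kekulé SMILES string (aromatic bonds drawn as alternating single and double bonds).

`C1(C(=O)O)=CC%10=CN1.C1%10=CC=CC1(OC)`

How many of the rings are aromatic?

1

The SMILES encodes a five-membered ring of four carbons and one nitrogen bearing a hydrogen, with two C=C double bonds; a five-membered carbon ring with two conjugated C=C double bonds and one sp³ carbon.
The 5-membered ring with one N–H is fully conjugated (every ring atom contributes a p orbital); 2 ring double bonds (4 π electrons) plus a heteroatom lone pair (2) give 6 π electrons. That satisfies 4n+2 with n=1, so it is aromatic (pyrrole).
The 5-membered ring has one sp³ carbon, so it is not fully conjugated — not aromatic (cyclopentadiene).
1 of the 2 rings is aromatic. Total: 1.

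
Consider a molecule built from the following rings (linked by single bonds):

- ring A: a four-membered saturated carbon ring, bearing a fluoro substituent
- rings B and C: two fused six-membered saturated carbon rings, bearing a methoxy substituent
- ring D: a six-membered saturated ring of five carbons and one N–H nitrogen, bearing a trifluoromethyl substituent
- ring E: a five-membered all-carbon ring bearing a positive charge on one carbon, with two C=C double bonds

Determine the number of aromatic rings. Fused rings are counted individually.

0

Ring A has only sp³ atoms, so it is not fully conjugated — not aromatic (cyclobutane).
Ring B has only sp³ atoms, so it is not fully conjugated — not aromatic (cyclohexane ring).
Ring C has only sp³ atoms, so it is not fully conjugated — not aromatic (cyclohexane ring).
Ring D has only sp³ atoms, so it is not fully conjugated — not aromatic (piperidine).
Ring E has only sp² ring atoms; a planar conformation would have a fully conjugated π system of 4 electrons. But 4 = 4(1), which is 4n not 4n+2, so ring E is not aromatic (cyclopentadienyl cation).
No ring is aromatic. Total: 0.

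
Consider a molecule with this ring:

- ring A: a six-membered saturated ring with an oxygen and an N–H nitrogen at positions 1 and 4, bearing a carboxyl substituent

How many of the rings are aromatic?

0

Ring A has only sp³ atoms, so it is not fully conjugated — not aromatic (morpholine).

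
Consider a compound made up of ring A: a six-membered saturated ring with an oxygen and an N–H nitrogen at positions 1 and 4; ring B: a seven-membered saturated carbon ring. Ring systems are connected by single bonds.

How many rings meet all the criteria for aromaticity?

Ring A has only sp³ atoms, so it is not fully conjugated — not aromatic (morpholine).
Ring B has only sp³ atoms, so it is not fully conjugated — not aromatic (cycloheptane).
No ring is aromatic. Total: 0.

0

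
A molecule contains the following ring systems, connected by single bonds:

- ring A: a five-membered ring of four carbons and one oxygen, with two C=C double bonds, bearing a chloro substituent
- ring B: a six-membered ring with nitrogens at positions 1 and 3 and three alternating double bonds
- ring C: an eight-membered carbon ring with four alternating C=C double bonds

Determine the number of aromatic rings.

Ring A is fully conjugated (every ring atom contributes a p orbital); 2 ring double bonds (4 π electrons) plus a heteroatom lone pair (2) give 6 π electrons. 6 = 4(1)+2, so ring A is aromatic (furan).
Ring B has a continuous p-orbital overlap around the ring; 3 ring double bonds give 6 π electrons. Since 6 = 4n+2 (n=1), ring B is aromatic (pyrimidine).
Ring C has only sp² ring atoms; a planar conformation would have a fully conjugated π system of 8 electrons. But 8 = 4(2), which is 4n not 4n+2, so ring C is not aromatic (cyclooctatetraene) — cyclooctatetraene distorts into a non-planar tub to avoid antiaromaticity.
Aromatic: A, B. Total: 2.

2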